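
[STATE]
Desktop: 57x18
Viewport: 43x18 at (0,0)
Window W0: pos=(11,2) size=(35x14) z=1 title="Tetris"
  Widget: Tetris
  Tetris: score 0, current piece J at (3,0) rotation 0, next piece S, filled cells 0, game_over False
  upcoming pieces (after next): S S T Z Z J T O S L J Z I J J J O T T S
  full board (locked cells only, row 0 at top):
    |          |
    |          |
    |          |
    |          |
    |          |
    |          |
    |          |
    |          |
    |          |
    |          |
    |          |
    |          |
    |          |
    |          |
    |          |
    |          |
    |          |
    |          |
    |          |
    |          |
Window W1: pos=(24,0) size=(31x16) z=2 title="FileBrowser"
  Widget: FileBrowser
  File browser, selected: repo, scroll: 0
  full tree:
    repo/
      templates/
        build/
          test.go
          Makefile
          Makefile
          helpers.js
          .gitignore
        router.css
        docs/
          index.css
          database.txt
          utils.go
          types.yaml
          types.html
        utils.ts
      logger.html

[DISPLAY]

                        ┏━━━━━━━━━━━━━━━━━━
                        ┃ FileBrowser      
           ┏━━━━━━━━━━━━┠──────────────────
           ┃ Tetris     ┃> [-] repo/       
           ┠────────────┃    [+] templates/
           ┃          │N┃    logger.html   
           ┃          │ ┃                  
           ┃          │░┃                  
           ┃          │ ┃                  
           ┃          │ ┃                  
           ┃          │ ┃                  
           ┃          │S┃                  
           ┃          │0┃                  
           ┃          │ ┃                  
           ┃          │ ┃                  
           ┗━━━━━━━━━━━━┗━━━━━━━━━━━━━━━━━━
                                           
                                           


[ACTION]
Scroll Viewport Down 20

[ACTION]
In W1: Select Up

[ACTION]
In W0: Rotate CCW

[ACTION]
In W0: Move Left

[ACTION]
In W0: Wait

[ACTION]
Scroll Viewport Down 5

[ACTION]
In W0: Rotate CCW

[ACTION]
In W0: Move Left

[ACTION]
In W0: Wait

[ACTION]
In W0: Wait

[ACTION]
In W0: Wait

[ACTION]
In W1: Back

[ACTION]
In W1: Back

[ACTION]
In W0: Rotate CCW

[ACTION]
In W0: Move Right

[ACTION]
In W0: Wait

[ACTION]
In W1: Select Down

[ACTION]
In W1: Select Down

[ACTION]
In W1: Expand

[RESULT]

                        ┏━━━━━━━━━━━━━━━━━━
                        ┃ FileBrowser      
           ┏━━━━━━━━━━━━┠──────────────────
           ┃ Tetris     ┃  [-] repo/       
           ┠────────────┃    [+] templates/
           ┃          │N┃  > logger.html   
           ┃          │ ┃                  
           ┃          │░┃                  
           ┃          │ ┃                  
           ┃          │ ┃                  
           ┃          │ ┃                  
           ┃          │S┃                  
           ┃          │0┃                  
           ┃          │ ┃                  
           ┃          │ ┃                  
           ┗━━━━━━━━━━━━┗━━━━━━━━━━━━━━━━━━
                                           
                                           


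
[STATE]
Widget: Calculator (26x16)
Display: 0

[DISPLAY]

                         0
┌───┬───┬───┬───┐         
│ 7 │ 8 │ 9 │ ÷ │         
├───┼───┼───┼───┤         
│ 4 │ 5 │ 6 │ × │         
├───┼───┼───┼───┤         
│ 1 │ 2 │ 3 │ - │         
├───┼───┼───┼───┤         
│ 0 │ . │ = │ + │         
├───┼───┼───┼───┤         
│ C │ MC│ MR│ M+│         
└───┴───┴───┴───┘         
                          
                          
                          
                          


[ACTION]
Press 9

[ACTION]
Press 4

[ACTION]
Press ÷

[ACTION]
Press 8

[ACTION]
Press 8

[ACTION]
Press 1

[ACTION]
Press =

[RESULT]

              0.1066969353
┌───┬───┬───┬───┐         
│ 7 │ 8 │ 9 │ ÷ │         
├───┼───┼───┼───┤         
│ 4 │ 5 │ 6 │ × │         
├───┼───┼───┼───┤         
│ 1 │ 2 │ 3 │ - │         
├───┼───┼───┼───┤         
│ 0 │ . │ = │ + │         
├───┼───┼───┼───┤         
│ C │ MC│ MR│ M+│         
└───┴───┴───┴───┘         
                          
                          
                          
                          


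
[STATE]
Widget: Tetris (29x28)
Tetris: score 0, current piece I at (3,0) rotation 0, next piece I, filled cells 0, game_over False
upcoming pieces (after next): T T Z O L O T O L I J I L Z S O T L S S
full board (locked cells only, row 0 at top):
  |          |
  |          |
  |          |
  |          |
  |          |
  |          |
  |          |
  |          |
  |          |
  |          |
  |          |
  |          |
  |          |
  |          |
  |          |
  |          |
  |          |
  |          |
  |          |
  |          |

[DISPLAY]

   ████   │Next:             
          │████              
          │                  
          │                  
          │                  
          │                  
          │Score:            
          │0                 
          │                  
          │                  
          │                  
          │                  
          │                  
          │                  
          │                  
          │                  
          │                  
          │                  
          │                  
          │                  
          │                  
          │                  
          │                  
          │                  
          │                  
          │                  
          │                  
          │                  


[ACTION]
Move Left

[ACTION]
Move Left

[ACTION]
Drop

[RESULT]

          │Next:             
 ████     │████              
          │                  
          │                  
          │                  
          │                  
          │Score:            
          │0                 
          │                  
          │                  
          │                  
          │                  
          │                  
          │                  
          │                  
          │                  
          │                  
          │                  
          │                  
          │                  
          │                  
          │                  
          │                  
          │                  
          │                  
          │                  
          │                  
          │                  


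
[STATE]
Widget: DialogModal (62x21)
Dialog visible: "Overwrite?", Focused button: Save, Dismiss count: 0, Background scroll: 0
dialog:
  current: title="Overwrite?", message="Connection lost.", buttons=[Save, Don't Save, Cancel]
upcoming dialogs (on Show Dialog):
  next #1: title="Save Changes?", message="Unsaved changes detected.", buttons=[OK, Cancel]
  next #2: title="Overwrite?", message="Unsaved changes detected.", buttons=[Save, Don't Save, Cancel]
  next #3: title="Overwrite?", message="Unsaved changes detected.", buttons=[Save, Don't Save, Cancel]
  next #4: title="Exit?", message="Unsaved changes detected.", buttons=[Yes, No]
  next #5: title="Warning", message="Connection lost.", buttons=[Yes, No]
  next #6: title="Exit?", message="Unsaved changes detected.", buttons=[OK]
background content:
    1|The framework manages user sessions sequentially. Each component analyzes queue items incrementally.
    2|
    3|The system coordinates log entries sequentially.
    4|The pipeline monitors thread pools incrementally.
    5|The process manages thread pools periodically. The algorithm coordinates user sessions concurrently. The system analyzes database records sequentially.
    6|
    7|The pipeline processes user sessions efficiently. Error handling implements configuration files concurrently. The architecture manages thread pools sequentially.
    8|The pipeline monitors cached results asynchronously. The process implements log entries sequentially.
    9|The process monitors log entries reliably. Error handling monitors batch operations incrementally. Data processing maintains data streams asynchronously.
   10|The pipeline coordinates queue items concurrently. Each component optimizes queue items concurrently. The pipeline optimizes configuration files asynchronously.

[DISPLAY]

The framework manages user sessions sequentially. Each compone
                                                              
The system coordinates log entries sequentially.              
The pipeline monitors thread pools incrementally.             
The process manages thread pools periodically. The algorithm c
                                                              
The pipeline processes user sessions efficiently. Error handli
The pipeline monitors cached results asynchronously. The proce
The process mon┌──────────────────────────────┐r handling moni
The pipeline co│          Overwrite?          │ly. Each compon
               │       Connection lost.       │               
               │ [Save]  Don't Save   Cancel  │               
               └──────────────────────────────┘               
                                                              
                                                              
                                                              
                                                              
                                                              
                                                              
                                                              
                                                              


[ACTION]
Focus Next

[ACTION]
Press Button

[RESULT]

The framework manages user sessions sequentially. Each compone
                                                              
The system coordinates log entries sequentially.              
The pipeline monitors thread pools incrementally.             
The process manages thread pools periodically. The algorithm c
                                                              
The pipeline processes user sessions efficiently. Error handli
The pipeline monitors cached results asynchronously. The proce
The process monitors log entries reliably. Error handling moni
The pipeline coordinates queue items concurrently. Each compon
                                                              
                                                              
                                                              
                                                              
                                                              
                                                              
                                                              
                                                              
                                                              
                                                              
                                                              


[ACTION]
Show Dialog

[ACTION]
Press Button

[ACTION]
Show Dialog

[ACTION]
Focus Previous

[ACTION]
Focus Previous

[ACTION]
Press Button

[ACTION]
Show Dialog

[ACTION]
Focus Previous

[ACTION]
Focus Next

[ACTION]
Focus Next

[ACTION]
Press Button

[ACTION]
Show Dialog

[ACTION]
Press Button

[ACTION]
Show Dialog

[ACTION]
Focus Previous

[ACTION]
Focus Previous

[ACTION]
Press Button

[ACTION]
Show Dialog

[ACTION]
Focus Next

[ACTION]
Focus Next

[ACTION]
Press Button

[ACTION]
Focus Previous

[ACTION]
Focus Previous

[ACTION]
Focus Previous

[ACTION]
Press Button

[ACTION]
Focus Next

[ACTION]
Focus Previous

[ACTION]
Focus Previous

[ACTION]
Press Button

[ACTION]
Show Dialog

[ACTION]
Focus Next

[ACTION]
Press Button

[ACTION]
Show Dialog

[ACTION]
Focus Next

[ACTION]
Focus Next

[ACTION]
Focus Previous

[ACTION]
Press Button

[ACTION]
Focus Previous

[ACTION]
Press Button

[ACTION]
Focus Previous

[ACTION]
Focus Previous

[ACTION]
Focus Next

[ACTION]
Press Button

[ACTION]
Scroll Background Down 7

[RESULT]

The pipeline monitors cached results asynchronously. The proce
The process monitors log entries reliably. Error handling moni
The pipeline coordinates queue items concurrently. Each compon
                                                              
                                                              
                                                              
                                                              
                                                              
                                                              
                                                              
                                                              
                                                              
                                                              
                                                              
                                                              
                                                              
                                                              
                                                              
                                                              
                                                              
                                                              


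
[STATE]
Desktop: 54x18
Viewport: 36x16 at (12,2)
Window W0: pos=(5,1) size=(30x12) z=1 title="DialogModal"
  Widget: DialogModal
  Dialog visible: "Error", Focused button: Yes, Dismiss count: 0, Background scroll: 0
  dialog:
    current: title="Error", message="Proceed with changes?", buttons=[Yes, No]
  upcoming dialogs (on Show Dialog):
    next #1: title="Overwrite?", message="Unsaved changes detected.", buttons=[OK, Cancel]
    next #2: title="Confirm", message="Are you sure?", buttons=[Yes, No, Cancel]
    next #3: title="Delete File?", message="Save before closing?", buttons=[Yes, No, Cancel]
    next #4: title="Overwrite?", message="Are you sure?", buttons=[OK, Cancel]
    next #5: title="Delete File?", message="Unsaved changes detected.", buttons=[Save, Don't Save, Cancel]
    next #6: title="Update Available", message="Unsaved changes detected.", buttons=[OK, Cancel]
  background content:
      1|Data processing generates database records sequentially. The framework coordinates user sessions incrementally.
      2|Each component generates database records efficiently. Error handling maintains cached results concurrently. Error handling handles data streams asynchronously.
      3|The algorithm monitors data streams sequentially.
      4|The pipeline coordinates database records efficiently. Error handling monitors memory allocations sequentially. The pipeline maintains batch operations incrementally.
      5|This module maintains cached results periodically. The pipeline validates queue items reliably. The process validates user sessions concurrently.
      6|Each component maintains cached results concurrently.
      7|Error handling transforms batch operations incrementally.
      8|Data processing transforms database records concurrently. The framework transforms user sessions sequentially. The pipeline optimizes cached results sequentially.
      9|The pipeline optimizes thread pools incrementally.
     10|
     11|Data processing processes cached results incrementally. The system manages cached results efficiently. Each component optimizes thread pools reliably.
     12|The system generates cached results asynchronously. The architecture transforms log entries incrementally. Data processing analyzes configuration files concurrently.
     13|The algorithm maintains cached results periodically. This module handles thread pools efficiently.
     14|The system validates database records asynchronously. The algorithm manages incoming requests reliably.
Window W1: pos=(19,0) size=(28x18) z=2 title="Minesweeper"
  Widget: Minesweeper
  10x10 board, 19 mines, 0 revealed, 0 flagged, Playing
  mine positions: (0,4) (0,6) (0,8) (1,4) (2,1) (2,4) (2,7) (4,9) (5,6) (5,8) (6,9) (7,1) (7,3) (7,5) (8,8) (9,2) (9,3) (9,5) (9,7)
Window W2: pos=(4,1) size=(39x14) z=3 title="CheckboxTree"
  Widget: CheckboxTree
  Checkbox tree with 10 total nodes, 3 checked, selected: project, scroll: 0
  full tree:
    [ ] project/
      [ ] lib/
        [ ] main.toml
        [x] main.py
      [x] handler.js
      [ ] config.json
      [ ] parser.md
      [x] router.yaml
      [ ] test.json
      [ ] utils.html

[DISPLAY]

oxTree                        ┃───┨ 
──────────────────────────────┨   ┃ 
oject/                        ┃   ┃ 
lib/                          ┃   ┃ 
] main.toml                   ┃   ┃ 
] main.py                     ┃   ┃ 
handler.js                    ┃   ┃ 
config.json                   ┃   ┃ 
parser.md                     ┃   ┃ 
router.yaml                   ┃   ┃ 
test.json                     ┃   ┃ 
utils.html                    ┃   ┃ 
━━━━━━━━━━━━━━━━━━━━━━━━━━━━━━┛   ┃ 
       ┃                          ┃ 
       ┃                          ┃ 
       ┗━━━━━━━━━━━━━━━━━━━━━━━━━━┛ 


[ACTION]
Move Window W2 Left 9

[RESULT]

ee                        ┃───────┨ 
──────────────────────────┨       ┃ 
t/                        ┃       ┃ 
                          ┃       ┃ 
in.toml                   ┃       ┃ 
in.py                     ┃       ┃ 
ler.js                    ┃       ┃ 
ig.json                   ┃       ┃ 
er.md                     ┃       ┃ 
er.yaml                   ┃       ┃ 
.json                     ┃       ┃ 
s.html                    ┃       ┃ 
━━━━━━━━━━━━━━━━━━━━━━━━━━┛       ┃ 
       ┃                          ┃ 
       ┃                          ┃ 
       ┗━━━━━━━━━━━━━━━━━━━━━━━━━━┛ 


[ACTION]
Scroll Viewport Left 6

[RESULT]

kboxTree                        ┃───
────────────────────────────────┨   
project/                        ┃   
] lib/                          ┃   
[ ] main.toml                   ┃   
[x] main.py                     ┃   
] handler.js                    ┃   
] config.json                   ┃   
] parser.md                     ┃   
] router.yaml                   ┃   
] test.json                     ┃   
] utils.html                    ┃   
━━━━━━━━━━━━━━━━━━━━━━━━━━━━━━━━┛   
             ┃                      
             ┃                      
             ┗━━━━━━━━━━━━━━━━━━━━━━


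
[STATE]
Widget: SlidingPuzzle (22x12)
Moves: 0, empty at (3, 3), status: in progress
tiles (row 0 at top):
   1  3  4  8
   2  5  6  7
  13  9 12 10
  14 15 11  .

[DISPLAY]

┌────┬────┬────┬────┐ 
│  1 │  3 │  4 │  8 │ 
├────┼────┼────┼────┤ 
│  2 │  5 │  6 │  7 │ 
├────┼────┼────┼────┤ 
│ 13 │  9 │ 12 │ 10 │ 
├────┼────┼────┼────┤ 
│ 14 │ 15 │ 11 │    │ 
└────┴────┴────┴────┘ 
Moves: 0              
                      
                      


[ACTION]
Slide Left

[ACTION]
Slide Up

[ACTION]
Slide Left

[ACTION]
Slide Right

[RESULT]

┌────┬────┬────┬────┐ 
│  1 │  3 │  4 │  8 │ 
├────┼────┼────┼────┤ 
│  2 │  5 │  6 │  7 │ 
├────┼────┼────┼────┤ 
│ 13 │  9 │ 12 │ 10 │ 
├────┼────┼────┼────┤ 
│ 14 │ 15 │    │ 11 │ 
└────┴────┴────┴────┘ 
Moves: 1              
                      
                      


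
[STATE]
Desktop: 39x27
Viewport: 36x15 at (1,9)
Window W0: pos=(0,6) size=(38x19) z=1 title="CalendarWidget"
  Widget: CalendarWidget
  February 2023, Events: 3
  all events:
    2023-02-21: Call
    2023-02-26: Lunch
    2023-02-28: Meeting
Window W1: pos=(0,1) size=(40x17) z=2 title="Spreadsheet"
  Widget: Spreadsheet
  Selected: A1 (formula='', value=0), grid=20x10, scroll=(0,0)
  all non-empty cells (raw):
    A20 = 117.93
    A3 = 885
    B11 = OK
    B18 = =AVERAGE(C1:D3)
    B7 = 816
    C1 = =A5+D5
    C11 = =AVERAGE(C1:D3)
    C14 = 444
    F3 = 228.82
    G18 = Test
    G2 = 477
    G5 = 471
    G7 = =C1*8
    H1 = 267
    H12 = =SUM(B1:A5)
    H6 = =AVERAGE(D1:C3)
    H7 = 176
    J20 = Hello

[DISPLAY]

  3      885       0       0       0
  4        0       0       0       0
  5        0       0       0       0
  6        0       0       0       0
  7        0     816       0       0
  8        0       0       0       0
  9        0       0       0       0
 10        0       0       0       0
━━━━━━━━━━━━━━━━━━━━━━━━━━━━━━━━━━━━
                                    
                                    
                                    
                                    
                                    
                                    


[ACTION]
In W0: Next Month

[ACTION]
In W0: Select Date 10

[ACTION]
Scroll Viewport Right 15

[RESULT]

3      885       0       0       0  
4        0       0       0       0  
5        0       0       0       0  
6        0       0       0       0  
7        0     816       0       0  
8        0       0       0       0  
9        0       0       0       0  
0        0       0       0       0  
━━━━━━━━━━━━━━━━━━━━━━━━━━━━━━━━━━━━
                                  ┃ 
                                  ┃ 
                                  ┃ 
                                  ┃ 
                                  ┃ 
                                  ┃ 


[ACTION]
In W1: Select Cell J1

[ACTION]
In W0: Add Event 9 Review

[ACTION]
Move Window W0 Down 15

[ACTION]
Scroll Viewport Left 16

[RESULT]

┃  3      885       0       0       
┃  4        0       0       0       
┃  5        0       0       0       
┃  6        0       0       0       
┃  7        0     816       0       
┃  8        0       0       0       
┃  9        0       0       0       
┃ 10        0       0       0       
┗━━━━━━━━━━━━━━━━━━━━━━━━━━━━━━━━━━━
┃                                   
┃                                   
┃                                   
┃                                   
┃                                   
┃                                   


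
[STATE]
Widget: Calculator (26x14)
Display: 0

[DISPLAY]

                         0
┌───┬───┬───┬───┐         
│ 7 │ 8 │ 9 │ ÷ │         
├───┼───┼───┼───┤         
│ 4 │ 5 │ 6 │ × │         
├───┼───┼───┼───┤         
│ 1 │ 2 │ 3 │ - │         
├───┼───┼───┼───┤         
│ 0 │ . │ = │ + │         
├───┼───┼───┼───┤         
│ C │ MC│ MR│ M+│         
└───┴───┴───┴───┘         
                          
                          


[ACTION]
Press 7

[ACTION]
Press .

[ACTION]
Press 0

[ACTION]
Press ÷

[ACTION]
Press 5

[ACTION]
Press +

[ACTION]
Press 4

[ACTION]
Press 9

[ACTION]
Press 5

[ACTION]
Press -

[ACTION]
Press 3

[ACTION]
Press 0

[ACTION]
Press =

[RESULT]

                     466.4
┌───┬───┬───┬───┐         
│ 7 │ 8 │ 9 │ ÷ │         
├───┼───┼───┼───┤         
│ 4 │ 5 │ 6 │ × │         
├───┼───┼───┼───┤         
│ 1 │ 2 │ 3 │ - │         
├───┼───┼───┼───┤         
│ 0 │ . │ = │ + │         
├───┼───┼───┼───┤         
│ C │ MC│ MR│ M+│         
└───┴───┴───┴───┘         
                          
                          


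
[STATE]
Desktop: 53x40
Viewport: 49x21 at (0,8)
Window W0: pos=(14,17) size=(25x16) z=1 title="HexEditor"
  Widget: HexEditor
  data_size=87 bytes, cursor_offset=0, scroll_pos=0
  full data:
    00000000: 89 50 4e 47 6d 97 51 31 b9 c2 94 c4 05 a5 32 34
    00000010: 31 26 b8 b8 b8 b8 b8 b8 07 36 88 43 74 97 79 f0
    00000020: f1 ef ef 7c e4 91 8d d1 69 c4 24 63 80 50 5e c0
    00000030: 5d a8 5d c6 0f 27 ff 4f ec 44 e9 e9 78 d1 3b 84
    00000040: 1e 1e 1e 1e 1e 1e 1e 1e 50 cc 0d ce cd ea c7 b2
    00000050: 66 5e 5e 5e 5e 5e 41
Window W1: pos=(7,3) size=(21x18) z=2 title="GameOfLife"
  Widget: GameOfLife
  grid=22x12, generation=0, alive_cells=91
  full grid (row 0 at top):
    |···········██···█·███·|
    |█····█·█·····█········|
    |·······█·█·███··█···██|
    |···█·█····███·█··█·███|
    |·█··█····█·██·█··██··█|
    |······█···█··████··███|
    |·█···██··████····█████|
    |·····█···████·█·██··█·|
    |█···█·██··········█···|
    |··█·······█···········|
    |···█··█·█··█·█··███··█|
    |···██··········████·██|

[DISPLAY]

       ┃····█·█·····█······┃                     
       ┃······█·█·███··█···┃                     
       ┃··█·█····███·█··█·█┃                     
       ┃█··█····█·██·█··██·┃                     
       ┃·····█···█··████··█┃                     
       ┃█···██··████····███┃                     
       ┃····█···████·█·██··┃                     
       ┃···█·██··········█·┃                     
       ┃·█·······█·········┃                     
       ┃··█··█·█··█·█··███·┃━━━━━━━━━━┓          
       ┃··██··········████·┃          ┃          
       ┃                   ┃──────────┨          
       ┗━━━━━━━━━━━━━━━━━━━┛50 4e 47 6┃          
              ┃00000010  31 26 b8 b8 b┃          
              ┃00000020  f1 ef ef 7c e┃          
              ┃00000030  5d a8 5d c6 0┃          
              ┃00000040  1e 1e 1e 1e 1┃          
              ┃00000050  66 5e 5e 5e 5┃          
              ┃                       ┃          
              ┃                       ┃          
              ┃                       ┃          


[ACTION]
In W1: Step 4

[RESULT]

       ┃············██·····┃                     
       ┃······██···█··█····┃                     
       ┃·····██·····█·█·██·┃                     
       ┃·····█··█······█···┃                     
       ┃·····█···█··██·██··┃                     
       ┃···█·····█···█·█···┃                     
       ┃···██···██······█··┃                     
       ┃·███··█········█·█·┃                     
       ┃█·█············█···┃                     
       ┃█··············██·█┃━━━━━━━━━━┓          
       ┃·█·················┃          ┃          
       ┃                   ┃──────────┨          
       ┗━━━━━━━━━━━━━━━━━━━┛50 4e 47 6┃          
              ┃00000010  31 26 b8 b8 b┃          
              ┃00000020  f1 ef ef 7c e┃          
              ┃00000030  5d a8 5d c6 0┃          
              ┃00000040  1e 1e 1e 1e 1┃          
              ┃00000050  66 5e 5e 5e 5┃          
              ┃                       ┃          
              ┃                       ┃          
              ┃                       ┃          


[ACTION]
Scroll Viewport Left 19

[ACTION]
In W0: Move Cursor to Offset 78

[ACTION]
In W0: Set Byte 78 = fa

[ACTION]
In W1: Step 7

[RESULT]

       ┃····███·····██·█···┃                     
       ┃···██··█···█····█··┃                     
       ┃··█···█··········██┃                     
       ┃···███···█·········┃                     
       ┃····█···███···█····┃                     
       ┃·········█····██··█┃                     
       ┃··········██·██·██·┃                     
       ┃··█········███·····┃                     
       ┃·█·█·········█····█┃                     
       ┃··················█┃━━━━━━━━━━┓          
       ┃···················┃          ┃          
       ┃                   ┃──────────┨          
       ┗━━━━━━━━━━━━━━━━━━━┛50 4e 47 6┃          
              ┃00000010  31 26 b8 b8 b┃          
              ┃00000020  f1 ef ef 7c e┃          
              ┃00000030  5d a8 5d c6 0┃          
              ┃00000040  1e 1e 1e 1e 1┃          
              ┃00000050  66 5e 5e 5e 5┃          
              ┃                       ┃          
              ┃                       ┃          
              ┃                       ┃          


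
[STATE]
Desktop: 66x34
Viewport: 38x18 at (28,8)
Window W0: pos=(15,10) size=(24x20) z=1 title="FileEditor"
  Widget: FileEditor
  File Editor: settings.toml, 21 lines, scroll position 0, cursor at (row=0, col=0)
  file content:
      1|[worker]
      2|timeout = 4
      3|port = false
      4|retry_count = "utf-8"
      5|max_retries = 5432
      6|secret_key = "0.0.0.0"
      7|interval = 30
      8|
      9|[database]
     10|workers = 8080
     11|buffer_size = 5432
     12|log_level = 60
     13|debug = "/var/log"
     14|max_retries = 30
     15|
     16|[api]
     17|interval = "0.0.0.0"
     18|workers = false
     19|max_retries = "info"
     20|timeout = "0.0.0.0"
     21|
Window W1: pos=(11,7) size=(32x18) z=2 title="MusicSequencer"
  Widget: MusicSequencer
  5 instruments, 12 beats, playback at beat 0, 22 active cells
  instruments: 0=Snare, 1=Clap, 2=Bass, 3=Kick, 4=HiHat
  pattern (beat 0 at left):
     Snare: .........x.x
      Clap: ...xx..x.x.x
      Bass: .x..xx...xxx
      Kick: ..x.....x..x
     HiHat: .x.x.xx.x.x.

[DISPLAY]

              ┃                       
──────────────┨                       
01            ┃                       
·█            ┃                       
·█            ┃                       
██            ┃                       
·█            ┃                       
█·            ┃                       
              ┃                       
              ┃                       
              ┃                       
              ┃                       
              ┃                       
              ┃                       
              ┃                       
              ┃                       
━━━━━━━━━━━━━━┛                       
r/log"   ░┃                           


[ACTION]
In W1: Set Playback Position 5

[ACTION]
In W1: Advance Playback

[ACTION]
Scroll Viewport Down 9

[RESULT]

              ┃                       
              ┃                       
              ┃                       
              ┃                       
              ┃                       
              ┃                       
              ┃                       
              ┃                       
━━━━━━━━━━━━━━┛                       
r/log"   ░┃                           
= 30     ░┃                           
         ░┃                           
         ▼┃                           
━━━━━━━━━━┛                           
                                      
                                      
                                      
                                      


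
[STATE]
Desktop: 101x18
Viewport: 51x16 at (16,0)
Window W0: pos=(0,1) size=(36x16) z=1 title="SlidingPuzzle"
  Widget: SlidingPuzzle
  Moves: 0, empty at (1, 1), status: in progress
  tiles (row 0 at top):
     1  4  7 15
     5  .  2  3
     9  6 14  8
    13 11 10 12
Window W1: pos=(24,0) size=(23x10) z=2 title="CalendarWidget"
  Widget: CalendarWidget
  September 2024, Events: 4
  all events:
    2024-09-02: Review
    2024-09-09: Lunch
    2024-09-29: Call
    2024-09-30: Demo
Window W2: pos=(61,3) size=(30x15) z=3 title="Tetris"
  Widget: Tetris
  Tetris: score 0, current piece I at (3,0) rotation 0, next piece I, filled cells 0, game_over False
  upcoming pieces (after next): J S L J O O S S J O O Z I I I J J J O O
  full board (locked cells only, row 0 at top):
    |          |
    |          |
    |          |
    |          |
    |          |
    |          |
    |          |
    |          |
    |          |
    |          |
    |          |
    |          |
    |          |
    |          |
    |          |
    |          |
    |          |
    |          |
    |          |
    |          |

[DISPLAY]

        ┏━━━━━━━━━━━━━━━━━━━━━┓                    
━━━━━━━━┃ CalendarWidget      ┃                    
        ┠─────────────────────┨                    
────────┃    September 2024   ┃              ┏━━━━━
┬────┐  ┃Mo Tu We Th Fr Sa Su ┃              ┃ Tetr
│ 15 │  ┃                   1 ┃              ┠─────
┼────┤  ┃ 2*  3  4  5  6  7  8┃              ┃     
│  3 │  ┃ 9* 10 11 12 13 14 15┃              ┃     
┼────┤  ┃16 17 18 19 20 21 22 ┃              ┃     
│  8 │  ┗━━━━━━━━━━━━━━━━━━━━━┛              ┃     
┼────┤             ┃                         ┃     
│ 12 │             ┃                         ┃     
┴────┘             ┃                         ┃     
                   ┃                         ┃     
                   ┃                         ┃     
                   ┃                         ┃     


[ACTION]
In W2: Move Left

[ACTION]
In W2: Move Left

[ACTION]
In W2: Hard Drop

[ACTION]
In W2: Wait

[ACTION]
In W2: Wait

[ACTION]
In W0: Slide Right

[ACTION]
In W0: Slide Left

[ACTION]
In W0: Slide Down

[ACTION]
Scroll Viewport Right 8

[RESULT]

┏━━━━━━━━━━━━━━━━━━━━━┓                            
┃ CalendarWidget      ┃                            
┠─────────────────────┨                            
┃    September 2024   ┃              ┏━━━━━━━━━━━━━
┃Mo Tu We Th Fr Sa Su ┃              ┃ Tetris      
┃                   1 ┃              ┠─────────────
┃ 2*  3  4  5  6  7  8┃              ┃          │Ne
┃ 9* 10 11 12 13 14 15┃              ┃          │█ 
┃16 17 18 19 20 21 22 ┃              ┃          │██
┗━━━━━━━━━━━━━━━━━━━━━┛              ┃          │  
           ┃                         ┃          │  
           ┃                         ┃          │  
           ┃                         ┃          │Sc
           ┃                         ┃          │0 
           ┃                         ┃          │  
           ┃                         ┃          │  


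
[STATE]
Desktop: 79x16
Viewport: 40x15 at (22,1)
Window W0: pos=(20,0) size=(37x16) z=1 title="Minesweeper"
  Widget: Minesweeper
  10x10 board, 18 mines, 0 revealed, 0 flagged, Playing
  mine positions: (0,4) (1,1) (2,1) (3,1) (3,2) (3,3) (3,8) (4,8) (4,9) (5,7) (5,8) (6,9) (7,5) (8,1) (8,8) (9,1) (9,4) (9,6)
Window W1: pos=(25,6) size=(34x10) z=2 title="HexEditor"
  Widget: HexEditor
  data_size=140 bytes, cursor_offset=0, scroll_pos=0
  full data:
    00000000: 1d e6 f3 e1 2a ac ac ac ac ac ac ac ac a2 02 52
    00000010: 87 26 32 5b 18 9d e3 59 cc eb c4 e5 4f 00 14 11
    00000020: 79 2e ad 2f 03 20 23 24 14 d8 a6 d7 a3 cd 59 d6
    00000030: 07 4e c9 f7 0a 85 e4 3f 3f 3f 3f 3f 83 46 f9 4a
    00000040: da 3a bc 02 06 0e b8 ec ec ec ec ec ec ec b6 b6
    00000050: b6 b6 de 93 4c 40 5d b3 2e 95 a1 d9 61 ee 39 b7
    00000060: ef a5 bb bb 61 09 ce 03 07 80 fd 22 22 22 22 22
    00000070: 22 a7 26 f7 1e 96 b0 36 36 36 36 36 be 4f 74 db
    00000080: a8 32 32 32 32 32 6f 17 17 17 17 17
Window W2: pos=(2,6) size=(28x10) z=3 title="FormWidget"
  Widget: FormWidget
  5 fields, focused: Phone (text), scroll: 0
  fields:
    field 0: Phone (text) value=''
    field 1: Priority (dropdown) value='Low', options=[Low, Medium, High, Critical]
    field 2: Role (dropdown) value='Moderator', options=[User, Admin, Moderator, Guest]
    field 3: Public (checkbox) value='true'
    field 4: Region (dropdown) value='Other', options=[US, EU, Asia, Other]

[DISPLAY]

Minesweeper                       ┃     
──────────────────────────────────┨     
■■■■■■■■■                         ┃     
■■■■■■■■■                         ┃     
■■■■■■■■■                         ┃     
━━━━━━━┓━━━━━━━━━━━━━━━━━━━━━━━━━━━━┓   
       ┃Editor                      ┃   
───────┨────────────────────────────┨   
      ]┃0000  1D e6 f3 e1 2a ac ac a┃   
     ▼]┃0010  87 26 32 5b 18 9d e3 5┃   
rator▼]┃0020  79 2e ad 2f 03 20 23 2┃   
       ┃0030  07 4e c9 f7 0a 85 e4 3┃   
r    ▼]┃0040  da 3a bc 02 06 0e b8 e┃   
       ┃0050  b6 b6 de 93 4c 40 5d b┃   
━━━━━━━┛━━━━━━━━━━━━━━━━━━━━━━━━━━━━┛   


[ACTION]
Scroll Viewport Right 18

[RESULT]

                 ┃                      
─────────────────┨                      
                 ┃                      
                 ┃                      
                 ┃                      
━━━━━━━━━━━━━━━━━━━┓                    
                   ┃                    
───────────────────┨                    
e6 f3 e1 2a ac ac a┃                    
26 32 5b 18 9d e3 5┃                    
2e ad 2f 03 20 23 2┃                    
4e c9 f7 0a 85 e4 3┃                    
3a bc 02 06 0e b8 e┃                    
b6 de 93 4c 40 5d b┃                    
━━━━━━━━━━━━━━━━━━━┛                    


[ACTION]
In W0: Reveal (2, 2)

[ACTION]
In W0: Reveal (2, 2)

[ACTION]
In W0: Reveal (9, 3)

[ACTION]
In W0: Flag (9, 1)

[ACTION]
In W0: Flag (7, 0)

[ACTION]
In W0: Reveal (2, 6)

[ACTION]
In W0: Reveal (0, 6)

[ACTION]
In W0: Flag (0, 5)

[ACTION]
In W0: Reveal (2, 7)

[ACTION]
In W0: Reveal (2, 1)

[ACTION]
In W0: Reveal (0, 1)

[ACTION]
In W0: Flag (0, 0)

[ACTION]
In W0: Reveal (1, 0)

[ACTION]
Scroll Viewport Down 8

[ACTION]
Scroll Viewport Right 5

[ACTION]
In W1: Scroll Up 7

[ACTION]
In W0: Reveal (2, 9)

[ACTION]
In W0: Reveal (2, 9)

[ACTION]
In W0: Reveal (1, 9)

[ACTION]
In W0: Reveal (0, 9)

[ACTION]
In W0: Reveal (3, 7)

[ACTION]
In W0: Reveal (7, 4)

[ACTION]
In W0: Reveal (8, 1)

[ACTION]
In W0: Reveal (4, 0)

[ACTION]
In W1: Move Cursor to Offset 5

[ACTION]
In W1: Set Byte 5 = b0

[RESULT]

                 ┃                      
─────────────────┨                      
                 ┃                      
                 ┃                      
                 ┃                      
━━━━━━━━━━━━━━━━━━━┓                    
                   ┃                    
───────────────────┨                    
e6 f3 e1 2a B0 ac a┃                    
26 32 5b 18 9d e3 5┃                    
2e ad 2f 03 20 23 2┃                    
4e c9 f7 0a 85 e4 3┃                    
3a bc 02 06 0e b8 e┃                    
b6 de 93 4c 40 5d b┃                    
━━━━━━━━━━━━━━━━━━━┛                    
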